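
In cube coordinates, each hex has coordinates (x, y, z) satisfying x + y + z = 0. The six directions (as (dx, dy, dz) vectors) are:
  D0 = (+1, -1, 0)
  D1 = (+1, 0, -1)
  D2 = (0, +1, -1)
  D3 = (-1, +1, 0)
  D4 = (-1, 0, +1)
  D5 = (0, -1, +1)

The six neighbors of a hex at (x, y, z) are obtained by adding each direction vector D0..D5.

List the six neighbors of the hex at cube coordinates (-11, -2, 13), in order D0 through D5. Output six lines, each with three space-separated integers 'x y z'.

Answer: -10 -3 13
-10 -2 12
-11 -1 12
-12 -1 13
-12 -2 14
-11 -3 14

Derivation:
Center: (-11, -2, 13). Add each direction:
  D0: (-11, -2, 13) + (1, -1, 0) = (-10, -3, 13)
  D1: (-11, -2, 13) + (1, 0, -1) = (-10, -2, 12)
  D2: (-11, -2, 13) + (0, 1, -1) = (-11, -1, 12)
  D3: (-11, -2, 13) + (-1, 1, 0) = (-12, -1, 13)
  D4: (-11, -2, 13) + (-1, 0, 1) = (-12, -2, 14)
  D5: (-11, -2, 13) + (0, -1, 1) = (-11, -3, 14)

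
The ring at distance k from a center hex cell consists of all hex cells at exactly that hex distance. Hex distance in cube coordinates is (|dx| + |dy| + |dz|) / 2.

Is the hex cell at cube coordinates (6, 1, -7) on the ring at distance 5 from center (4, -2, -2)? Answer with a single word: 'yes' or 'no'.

|px - cx| = |6 - 4| = 2
|py - cy| = |1 - (-2)| = 3
|pz - cz| = |-7 - (-2)| = 5
distance = (2+3+5)/2 = 10/2 = 5
radius = 5; distance == radius -> yes

Answer: yes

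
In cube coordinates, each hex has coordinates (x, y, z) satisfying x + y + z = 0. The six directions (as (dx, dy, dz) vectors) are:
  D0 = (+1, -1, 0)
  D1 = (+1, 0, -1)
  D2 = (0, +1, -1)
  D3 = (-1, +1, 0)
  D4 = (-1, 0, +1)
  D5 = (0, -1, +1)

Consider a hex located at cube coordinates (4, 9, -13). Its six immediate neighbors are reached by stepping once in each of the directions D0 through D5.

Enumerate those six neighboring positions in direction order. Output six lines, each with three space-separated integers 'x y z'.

Answer: 5 8 -13
5 9 -14
4 10 -14
3 10 -13
3 9 -12
4 8 -12

Derivation:
Center: (4, 9, -13). Add each direction:
  D0: (4, 9, -13) + (1, -1, 0) = (5, 8, -13)
  D1: (4, 9, -13) + (1, 0, -1) = (5, 9, -14)
  D2: (4, 9, -13) + (0, 1, -1) = (4, 10, -14)
  D3: (4, 9, -13) + (-1, 1, 0) = (3, 10, -13)
  D4: (4, 9, -13) + (-1, 0, 1) = (3, 9, -12)
  D5: (4, 9, -13) + (0, -1, 1) = (4, 8, -12)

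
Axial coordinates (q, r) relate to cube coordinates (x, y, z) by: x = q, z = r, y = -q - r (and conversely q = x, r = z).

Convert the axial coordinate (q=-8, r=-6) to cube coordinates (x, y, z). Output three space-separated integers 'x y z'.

x = q = -8
z = r = -6
y = -x - z = -(-8) - (-6) = 14

Answer: -8 14 -6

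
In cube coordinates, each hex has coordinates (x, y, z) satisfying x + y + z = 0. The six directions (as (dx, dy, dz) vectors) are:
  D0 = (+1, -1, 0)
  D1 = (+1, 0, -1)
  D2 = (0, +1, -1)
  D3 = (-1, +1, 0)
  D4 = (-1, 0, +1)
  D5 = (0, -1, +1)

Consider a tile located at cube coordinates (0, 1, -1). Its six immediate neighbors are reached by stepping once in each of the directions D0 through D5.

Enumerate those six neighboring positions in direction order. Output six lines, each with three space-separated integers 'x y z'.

Answer: 1 0 -1
1 1 -2
0 2 -2
-1 2 -1
-1 1 0
0 0 0

Derivation:
Center: (0, 1, -1). Add each direction:
  D0: (0, 1, -1) + (1, -1, 0) = (1, 0, -1)
  D1: (0, 1, -1) + (1, 0, -1) = (1, 1, -2)
  D2: (0, 1, -1) + (0, 1, -1) = (0, 2, -2)
  D3: (0, 1, -1) + (-1, 1, 0) = (-1, 2, -1)
  D4: (0, 1, -1) + (-1, 0, 1) = (-1, 1, 0)
  D5: (0, 1, -1) + (0, -1, 1) = (0, 0, 0)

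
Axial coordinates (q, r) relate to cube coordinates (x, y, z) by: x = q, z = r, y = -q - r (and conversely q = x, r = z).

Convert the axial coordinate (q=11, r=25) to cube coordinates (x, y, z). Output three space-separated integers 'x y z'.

Answer: 11 -36 25

Derivation:
x = q = 11
z = r = 25
y = -x - z = -(11) - (25) = -36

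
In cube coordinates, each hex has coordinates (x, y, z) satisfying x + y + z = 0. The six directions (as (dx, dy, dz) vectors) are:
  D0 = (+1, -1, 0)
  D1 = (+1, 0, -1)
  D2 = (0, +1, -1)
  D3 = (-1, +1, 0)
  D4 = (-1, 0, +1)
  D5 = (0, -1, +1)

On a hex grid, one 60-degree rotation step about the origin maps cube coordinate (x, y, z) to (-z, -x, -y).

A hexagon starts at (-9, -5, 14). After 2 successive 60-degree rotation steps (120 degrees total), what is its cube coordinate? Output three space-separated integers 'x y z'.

Answer: -5 14 -9

Derivation:
Start: (-9, -5, 14)
Step 1: (-9, -5, 14) -> (-(14), -(-9), -(-5)) = (-14, 9, 5)
Step 2: (-14, 9, 5) -> (-(5), -(-14), -(9)) = (-5, 14, -9)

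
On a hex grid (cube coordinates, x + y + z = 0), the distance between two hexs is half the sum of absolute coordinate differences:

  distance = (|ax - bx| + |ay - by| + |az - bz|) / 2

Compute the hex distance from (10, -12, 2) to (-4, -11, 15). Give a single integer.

Answer: 14

Derivation:
|ax - bx| = |10 - (-4)| = 14
|ay - by| = |-12 - (-11)| = 1
|az - bz| = |2 - 15| = 13
distance = (14 + 1 + 13) / 2 = 28 / 2 = 14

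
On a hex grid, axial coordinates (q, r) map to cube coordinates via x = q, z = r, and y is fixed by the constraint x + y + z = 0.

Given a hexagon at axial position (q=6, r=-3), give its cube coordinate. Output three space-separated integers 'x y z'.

Answer: 6 -3 -3

Derivation:
x = q = 6
z = r = -3
y = -x - z = -(6) - (-3) = -3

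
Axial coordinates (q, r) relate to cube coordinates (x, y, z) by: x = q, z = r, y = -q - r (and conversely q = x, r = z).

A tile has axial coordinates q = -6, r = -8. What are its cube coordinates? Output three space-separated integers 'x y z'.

Answer: -6 14 -8

Derivation:
x = q = -6
z = r = -8
y = -x - z = -(-6) - (-8) = 14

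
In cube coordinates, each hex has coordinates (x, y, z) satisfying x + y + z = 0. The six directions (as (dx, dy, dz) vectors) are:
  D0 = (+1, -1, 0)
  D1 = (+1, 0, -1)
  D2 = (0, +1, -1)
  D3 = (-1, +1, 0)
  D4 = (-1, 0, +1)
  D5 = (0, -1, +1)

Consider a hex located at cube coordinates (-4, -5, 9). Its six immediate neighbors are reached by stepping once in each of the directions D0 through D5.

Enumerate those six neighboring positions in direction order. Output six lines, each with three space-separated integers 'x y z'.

Center: (-4, -5, 9). Add each direction:
  D0: (-4, -5, 9) + (1, -1, 0) = (-3, -6, 9)
  D1: (-4, -5, 9) + (1, 0, -1) = (-3, -5, 8)
  D2: (-4, -5, 9) + (0, 1, -1) = (-4, -4, 8)
  D3: (-4, -5, 9) + (-1, 1, 0) = (-5, -4, 9)
  D4: (-4, -5, 9) + (-1, 0, 1) = (-5, -5, 10)
  D5: (-4, -5, 9) + (0, -1, 1) = (-4, -6, 10)

Answer: -3 -6 9
-3 -5 8
-4 -4 8
-5 -4 9
-5 -5 10
-4 -6 10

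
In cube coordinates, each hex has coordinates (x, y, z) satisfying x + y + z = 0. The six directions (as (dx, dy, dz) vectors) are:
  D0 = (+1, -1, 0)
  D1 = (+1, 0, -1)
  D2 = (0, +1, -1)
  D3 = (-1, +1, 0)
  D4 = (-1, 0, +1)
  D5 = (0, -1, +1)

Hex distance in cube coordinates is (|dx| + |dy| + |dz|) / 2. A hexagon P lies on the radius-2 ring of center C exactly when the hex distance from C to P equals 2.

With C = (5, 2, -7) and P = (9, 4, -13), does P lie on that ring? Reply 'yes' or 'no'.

Answer: no

Derivation:
|px - cx| = |9 - 5| = 4
|py - cy| = |4 - 2| = 2
|pz - cz| = |-13 - (-7)| = 6
distance = (4+2+6)/2 = 12/2 = 6
radius = 2; distance != radius -> no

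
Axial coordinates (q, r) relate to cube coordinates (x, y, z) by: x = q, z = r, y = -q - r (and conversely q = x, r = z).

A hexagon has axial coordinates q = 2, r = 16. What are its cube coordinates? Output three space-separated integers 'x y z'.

x = q = 2
z = r = 16
y = -x - z = -(2) - (16) = -18

Answer: 2 -18 16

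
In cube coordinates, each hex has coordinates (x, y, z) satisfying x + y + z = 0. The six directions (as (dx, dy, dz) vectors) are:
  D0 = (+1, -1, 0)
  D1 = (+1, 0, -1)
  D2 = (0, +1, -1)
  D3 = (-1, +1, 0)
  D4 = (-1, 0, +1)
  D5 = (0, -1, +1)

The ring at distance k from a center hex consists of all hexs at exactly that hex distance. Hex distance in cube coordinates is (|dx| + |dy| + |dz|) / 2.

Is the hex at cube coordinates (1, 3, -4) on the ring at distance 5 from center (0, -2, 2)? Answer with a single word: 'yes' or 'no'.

Answer: no

Derivation:
|px - cx| = |1 - 0| = 1
|py - cy| = |3 - (-2)| = 5
|pz - cz| = |-4 - 2| = 6
distance = (1+5+6)/2 = 12/2 = 6
radius = 5; distance != radius -> no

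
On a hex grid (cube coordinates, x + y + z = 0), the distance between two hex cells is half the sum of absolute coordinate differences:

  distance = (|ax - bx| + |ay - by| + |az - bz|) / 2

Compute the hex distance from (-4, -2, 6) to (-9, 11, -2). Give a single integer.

|ax - bx| = |-4 - (-9)| = 5
|ay - by| = |-2 - 11| = 13
|az - bz| = |6 - (-2)| = 8
distance = (5 + 13 + 8) / 2 = 26 / 2 = 13

Answer: 13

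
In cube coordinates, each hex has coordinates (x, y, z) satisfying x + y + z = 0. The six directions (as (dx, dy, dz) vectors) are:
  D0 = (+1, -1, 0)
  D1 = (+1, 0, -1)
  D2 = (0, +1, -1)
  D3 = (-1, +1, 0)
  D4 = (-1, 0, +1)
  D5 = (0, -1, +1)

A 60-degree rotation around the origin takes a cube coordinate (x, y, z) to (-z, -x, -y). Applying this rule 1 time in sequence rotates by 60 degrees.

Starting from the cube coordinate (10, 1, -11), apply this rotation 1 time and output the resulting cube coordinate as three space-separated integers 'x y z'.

Start: (10, 1, -11)
Step 1: (10, 1, -11) -> (-(-11), -(10), -(1)) = (11, -10, -1)

Answer: 11 -10 -1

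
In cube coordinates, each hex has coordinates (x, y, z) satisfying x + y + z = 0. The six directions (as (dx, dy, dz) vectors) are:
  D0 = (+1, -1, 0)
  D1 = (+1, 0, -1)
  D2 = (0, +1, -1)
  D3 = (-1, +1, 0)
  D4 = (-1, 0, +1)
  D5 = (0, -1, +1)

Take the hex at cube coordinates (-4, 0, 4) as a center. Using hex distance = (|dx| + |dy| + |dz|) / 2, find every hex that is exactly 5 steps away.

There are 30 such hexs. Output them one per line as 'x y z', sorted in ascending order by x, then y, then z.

Walk ring at distance 5 from (-4, 0, 4):
Start at center + D4*5 = (-9, 0, 9)
  hex 0: (-9, 0, 9)
  hex 1: (-8, -1, 9)
  hex 2: (-7, -2, 9)
  hex 3: (-6, -3, 9)
  hex 4: (-5, -4, 9)
  hex 5: (-4, -5, 9)
  hex 6: (-3, -5, 8)
  hex 7: (-2, -5, 7)
  hex 8: (-1, -5, 6)
  hex 9: (0, -5, 5)
  hex 10: (1, -5, 4)
  hex 11: (1, -4, 3)
  hex 12: (1, -3, 2)
  hex 13: (1, -2, 1)
  hex 14: (1, -1, 0)
  hex 15: (1, 0, -1)
  hex 16: (0, 1, -1)
  hex 17: (-1, 2, -1)
  hex 18: (-2, 3, -1)
  hex 19: (-3, 4, -1)
  hex 20: (-4, 5, -1)
  hex 21: (-5, 5, 0)
  hex 22: (-6, 5, 1)
  hex 23: (-7, 5, 2)
  hex 24: (-8, 5, 3)
  hex 25: (-9, 5, 4)
  hex 26: (-9, 4, 5)
  hex 27: (-9, 3, 6)
  hex 28: (-9, 2, 7)
  hex 29: (-9, 1, 8)
Sorted: 30 hexes.

Answer: -9 0 9
-9 1 8
-9 2 7
-9 3 6
-9 4 5
-9 5 4
-8 -1 9
-8 5 3
-7 -2 9
-7 5 2
-6 -3 9
-6 5 1
-5 -4 9
-5 5 0
-4 -5 9
-4 5 -1
-3 -5 8
-3 4 -1
-2 -5 7
-2 3 -1
-1 -5 6
-1 2 -1
0 -5 5
0 1 -1
1 -5 4
1 -4 3
1 -3 2
1 -2 1
1 -1 0
1 0 -1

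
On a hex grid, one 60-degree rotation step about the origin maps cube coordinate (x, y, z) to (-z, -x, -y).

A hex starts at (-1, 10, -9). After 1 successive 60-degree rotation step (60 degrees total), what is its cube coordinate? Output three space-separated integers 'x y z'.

Start: (-1, 10, -9)
Step 1: (-1, 10, -9) -> (-(-9), -(-1), -(10)) = (9, 1, -10)

Answer: 9 1 -10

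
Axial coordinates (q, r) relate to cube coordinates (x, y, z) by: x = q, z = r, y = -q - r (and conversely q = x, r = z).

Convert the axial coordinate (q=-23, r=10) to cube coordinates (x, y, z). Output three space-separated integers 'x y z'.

Answer: -23 13 10

Derivation:
x = q = -23
z = r = 10
y = -x - z = -(-23) - (10) = 13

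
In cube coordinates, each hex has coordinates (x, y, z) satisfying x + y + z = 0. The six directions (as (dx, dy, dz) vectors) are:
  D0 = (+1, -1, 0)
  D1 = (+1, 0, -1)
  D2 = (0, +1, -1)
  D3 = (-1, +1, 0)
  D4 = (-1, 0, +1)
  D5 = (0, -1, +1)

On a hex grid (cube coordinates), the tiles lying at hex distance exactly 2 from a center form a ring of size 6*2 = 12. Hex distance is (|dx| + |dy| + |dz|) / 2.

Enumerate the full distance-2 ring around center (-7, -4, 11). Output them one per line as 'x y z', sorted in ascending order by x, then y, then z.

Walk ring at distance 2 from (-7, -4, 11):
Start at center + D4*2 = (-9, -4, 13)
  hex 0: (-9, -4, 13)
  hex 1: (-8, -5, 13)
  hex 2: (-7, -6, 13)
  hex 3: (-6, -6, 12)
  hex 4: (-5, -6, 11)
  hex 5: (-5, -5, 10)
  hex 6: (-5, -4, 9)
  hex 7: (-6, -3, 9)
  hex 8: (-7, -2, 9)
  hex 9: (-8, -2, 10)
  hex 10: (-9, -2, 11)
  hex 11: (-9, -3, 12)
Sorted: 12 hexes.

Answer: -9 -4 13
-9 -3 12
-9 -2 11
-8 -5 13
-8 -2 10
-7 -6 13
-7 -2 9
-6 -6 12
-6 -3 9
-5 -6 11
-5 -5 10
-5 -4 9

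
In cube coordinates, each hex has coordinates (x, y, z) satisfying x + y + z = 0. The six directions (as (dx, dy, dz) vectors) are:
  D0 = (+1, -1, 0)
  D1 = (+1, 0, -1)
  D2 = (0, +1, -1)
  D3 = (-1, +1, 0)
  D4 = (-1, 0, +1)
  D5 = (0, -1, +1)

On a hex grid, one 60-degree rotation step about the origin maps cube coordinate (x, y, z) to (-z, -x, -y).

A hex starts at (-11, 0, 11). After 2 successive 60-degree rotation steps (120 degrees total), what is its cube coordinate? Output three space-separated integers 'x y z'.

Answer: 0 11 -11

Derivation:
Start: (-11, 0, 11)
Step 1: (-11, 0, 11) -> (-(11), -(-11), -(0)) = (-11, 11, 0)
Step 2: (-11, 11, 0) -> (-(0), -(-11), -(11)) = (0, 11, -11)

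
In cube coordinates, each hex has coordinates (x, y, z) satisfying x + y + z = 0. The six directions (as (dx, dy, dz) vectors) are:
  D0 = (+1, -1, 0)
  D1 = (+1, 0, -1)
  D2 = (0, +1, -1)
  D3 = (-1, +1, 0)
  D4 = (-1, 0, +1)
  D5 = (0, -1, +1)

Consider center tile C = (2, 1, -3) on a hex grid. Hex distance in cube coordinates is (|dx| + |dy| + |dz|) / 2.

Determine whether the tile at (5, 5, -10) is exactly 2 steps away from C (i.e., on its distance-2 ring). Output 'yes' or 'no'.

|px - cx| = |5 - 2| = 3
|py - cy| = |5 - 1| = 4
|pz - cz| = |-10 - (-3)| = 7
distance = (3+4+7)/2 = 14/2 = 7
radius = 2; distance != radius -> no

Answer: no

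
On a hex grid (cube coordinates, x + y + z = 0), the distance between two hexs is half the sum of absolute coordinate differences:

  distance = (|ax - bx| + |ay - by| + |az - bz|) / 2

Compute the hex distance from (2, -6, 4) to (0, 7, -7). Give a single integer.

|ax - bx| = |2 - 0| = 2
|ay - by| = |-6 - 7| = 13
|az - bz| = |4 - (-7)| = 11
distance = (2 + 13 + 11) / 2 = 26 / 2 = 13

Answer: 13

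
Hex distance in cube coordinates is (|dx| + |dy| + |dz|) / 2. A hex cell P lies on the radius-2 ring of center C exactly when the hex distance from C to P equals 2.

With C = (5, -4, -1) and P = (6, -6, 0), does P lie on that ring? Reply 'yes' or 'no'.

|px - cx| = |6 - 5| = 1
|py - cy| = |-6 - (-4)| = 2
|pz - cz| = |0 - (-1)| = 1
distance = (1+2+1)/2 = 4/2 = 2
radius = 2; distance == radius -> yes

Answer: yes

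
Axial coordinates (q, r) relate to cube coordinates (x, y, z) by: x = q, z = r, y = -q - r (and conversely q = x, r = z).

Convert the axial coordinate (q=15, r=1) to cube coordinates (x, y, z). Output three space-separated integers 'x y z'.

x = q = 15
z = r = 1
y = -x - z = -(15) - (1) = -16

Answer: 15 -16 1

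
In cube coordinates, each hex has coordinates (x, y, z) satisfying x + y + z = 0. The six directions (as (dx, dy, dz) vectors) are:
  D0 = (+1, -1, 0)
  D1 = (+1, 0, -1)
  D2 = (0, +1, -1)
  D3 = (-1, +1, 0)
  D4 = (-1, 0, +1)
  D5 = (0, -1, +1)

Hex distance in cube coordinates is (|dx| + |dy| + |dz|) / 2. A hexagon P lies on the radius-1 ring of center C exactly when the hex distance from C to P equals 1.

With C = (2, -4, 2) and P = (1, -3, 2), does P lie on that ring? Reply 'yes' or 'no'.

Answer: yes

Derivation:
|px - cx| = |1 - 2| = 1
|py - cy| = |-3 - (-4)| = 1
|pz - cz| = |2 - 2| = 0
distance = (1+1+0)/2 = 2/2 = 1
radius = 1; distance == radius -> yes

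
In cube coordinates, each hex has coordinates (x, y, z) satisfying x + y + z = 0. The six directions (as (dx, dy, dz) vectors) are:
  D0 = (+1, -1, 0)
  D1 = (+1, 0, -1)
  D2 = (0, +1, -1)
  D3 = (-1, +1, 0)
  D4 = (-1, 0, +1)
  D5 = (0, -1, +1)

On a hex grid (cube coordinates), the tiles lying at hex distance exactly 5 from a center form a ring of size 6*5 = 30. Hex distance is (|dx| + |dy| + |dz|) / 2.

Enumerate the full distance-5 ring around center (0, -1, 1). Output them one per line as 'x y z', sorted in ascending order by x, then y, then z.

Answer: -5 -1 6
-5 0 5
-5 1 4
-5 2 3
-5 3 2
-5 4 1
-4 -2 6
-4 4 0
-3 -3 6
-3 4 -1
-2 -4 6
-2 4 -2
-1 -5 6
-1 4 -3
0 -6 6
0 4 -4
1 -6 5
1 3 -4
2 -6 4
2 2 -4
3 -6 3
3 1 -4
4 -6 2
4 0 -4
5 -6 1
5 -5 0
5 -4 -1
5 -3 -2
5 -2 -3
5 -1 -4

Derivation:
Walk ring at distance 5 from (0, -1, 1):
Start at center + D4*5 = (-5, -1, 6)
  hex 0: (-5, -1, 6)
  hex 1: (-4, -2, 6)
  hex 2: (-3, -3, 6)
  hex 3: (-2, -4, 6)
  hex 4: (-1, -5, 6)
  hex 5: (0, -6, 6)
  hex 6: (1, -6, 5)
  hex 7: (2, -6, 4)
  hex 8: (3, -6, 3)
  hex 9: (4, -6, 2)
  hex 10: (5, -6, 1)
  hex 11: (5, -5, 0)
  hex 12: (5, -4, -1)
  hex 13: (5, -3, -2)
  hex 14: (5, -2, -3)
  hex 15: (5, -1, -4)
  hex 16: (4, 0, -4)
  hex 17: (3, 1, -4)
  hex 18: (2, 2, -4)
  hex 19: (1, 3, -4)
  hex 20: (0, 4, -4)
  hex 21: (-1, 4, -3)
  hex 22: (-2, 4, -2)
  hex 23: (-3, 4, -1)
  hex 24: (-4, 4, 0)
  hex 25: (-5, 4, 1)
  hex 26: (-5, 3, 2)
  hex 27: (-5, 2, 3)
  hex 28: (-5, 1, 4)
  hex 29: (-5, 0, 5)
Sorted: 30 hexes.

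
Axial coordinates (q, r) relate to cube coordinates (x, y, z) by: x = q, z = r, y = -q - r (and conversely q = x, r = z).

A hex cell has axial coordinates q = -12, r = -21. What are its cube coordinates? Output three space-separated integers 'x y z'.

Answer: -12 33 -21

Derivation:
x = q = -12
z = r = -21
y = -x - z = -(-12) - (-21) = 33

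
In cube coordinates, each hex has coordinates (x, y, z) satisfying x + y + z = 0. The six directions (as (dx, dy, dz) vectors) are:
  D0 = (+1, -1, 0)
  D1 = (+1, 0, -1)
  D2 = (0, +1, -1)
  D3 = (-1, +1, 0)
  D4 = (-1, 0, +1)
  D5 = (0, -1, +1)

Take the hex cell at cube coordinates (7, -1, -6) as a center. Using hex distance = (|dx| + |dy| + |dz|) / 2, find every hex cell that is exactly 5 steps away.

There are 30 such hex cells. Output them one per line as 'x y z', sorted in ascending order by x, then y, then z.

Walk ring at distance 5 from (7, -1, -6):
Start at center + D4*5 = (2, -1, -1)
  hex 0: (2, -1, -1)
  hex 1: (3, -2, -1)
  hex 2: (4, -3, -1)
  hex 3: (5, -4, -1)
  hex 4: (6, -5, -1)
  hex 5: (7, -6, -1)
  hex 6: (8, -6, -2)
  hex 7: (9, -6, -3)
  hex 8: (10, -6, -4)
  hex 9: (11, -6, -5)
  hex 10: (12, -6, -6)
  hex 11: (12, -5, -7)
  hex 12: (12, -4, -8)
  hex 13: (12, -3, -9)
  hex 14: (12, -2, -10)
  hex 15: (12, -1, -11)
  hex 16: (11, 0, -11)
  hex 17: (10, 1, -11)
  hex 18: (9, 2, -11)
  hex 19: (8, 3, -11)
  hex 20: (7, 4, -11)
  hex 21: (6, 4, -10)
  hex 22: (5, 4, -9)
  hex 23: (4, 4, -8)
  hex 24: (3, 4, -7)
  hex 25: (2, 4, -6)
  hex 26: (2, 3, -5)
  hex 27: (2, 2, -4)
  hex 28: (2, 1, -3)
  hex 29: (2, 0, -2)
Sorted: 30 hexes.

Answer: 2 -1 -1
2 0 -2
2 1 -3
2 2 -4
2 3 -5
2 4 -6
3 -2 -1
3 4 -7
4 -3 -1
4 4 -8
5 -4 -1
5 4 -9
6 -5 -1
6 4 -10
7 -6 -1
7 4 -11
8 -6 -2
8 3 -11
9 -6 -3
9 2 -11
10 -6 -4
10 1 -11
11 -6 -5
11 0 -11
12 -6 -6
12 -5 -7
12 -4 -8
12 -3 -9
12 -2 -10
12 -1 -11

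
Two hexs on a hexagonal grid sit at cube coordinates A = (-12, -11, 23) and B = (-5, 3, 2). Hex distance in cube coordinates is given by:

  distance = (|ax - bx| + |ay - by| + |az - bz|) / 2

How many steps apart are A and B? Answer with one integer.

|ax - bx| = |-12 - (-5)| = 7
|ay - by| = |-11 - 3| = 14
|az - bz| = |23 - 2| = 21
distance = (7 + 14 + 21) / 2 = 42 / 2 = 21

Answer: 21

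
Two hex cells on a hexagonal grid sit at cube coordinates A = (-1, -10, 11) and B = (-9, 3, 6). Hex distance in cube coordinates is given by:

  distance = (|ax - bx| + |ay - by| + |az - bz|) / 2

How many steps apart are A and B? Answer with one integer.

|ax - bx| = |-1 - (-9)| = 8
|ay - by| = |-10 - 3| = 13
|az - bz| = |11 - 6| = 5
distance = (8 + 13 + 5) / 2 = 26 / 2 = 13

Answer: 13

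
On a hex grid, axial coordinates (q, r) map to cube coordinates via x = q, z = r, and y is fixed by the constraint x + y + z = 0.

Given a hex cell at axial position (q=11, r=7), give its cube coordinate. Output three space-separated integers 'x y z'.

Answer: 11 -18 7

Derivation:
x = q = 11
z = r = 7
y = -x - z = -(11) - (7) = -18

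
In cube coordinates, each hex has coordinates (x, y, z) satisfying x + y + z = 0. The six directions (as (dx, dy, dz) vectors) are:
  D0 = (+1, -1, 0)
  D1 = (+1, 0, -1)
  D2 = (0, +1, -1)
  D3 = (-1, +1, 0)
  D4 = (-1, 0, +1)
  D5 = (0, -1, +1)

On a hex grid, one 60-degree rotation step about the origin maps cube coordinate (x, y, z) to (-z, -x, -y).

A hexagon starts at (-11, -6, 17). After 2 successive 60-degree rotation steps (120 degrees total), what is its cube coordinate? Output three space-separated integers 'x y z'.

Start: (-11, -6, 17)
Step 1: (-11, -6, 17) -> (-(17), -(-11), -(-6)) = (-17, 11, 6)
Step 2: (-17, 11, 6) -> (-(6), -(-17), -(11)) = (-6, 17, -11)

Answer: -6 17 -11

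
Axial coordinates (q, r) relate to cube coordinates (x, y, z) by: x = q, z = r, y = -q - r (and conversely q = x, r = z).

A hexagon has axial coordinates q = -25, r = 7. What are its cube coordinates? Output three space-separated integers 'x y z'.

Answer: -25 18 7

Derivation:
x = q = -25
z = r = 7
y = -x - z = -(-25) - (7) = 18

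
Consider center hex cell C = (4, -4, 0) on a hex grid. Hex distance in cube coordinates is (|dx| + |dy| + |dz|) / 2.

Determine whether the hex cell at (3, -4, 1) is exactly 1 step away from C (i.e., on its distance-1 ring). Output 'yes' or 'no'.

|px - cx| = |3 - 4| = 1
|py - cy| = |-4 - (-4)| = 0
|pz - cz| = |1 - 0| = 1
distance = (1+0+1)/2 = 2/2 = 1
radius = 1; distance == radius -> yes

Answer: yes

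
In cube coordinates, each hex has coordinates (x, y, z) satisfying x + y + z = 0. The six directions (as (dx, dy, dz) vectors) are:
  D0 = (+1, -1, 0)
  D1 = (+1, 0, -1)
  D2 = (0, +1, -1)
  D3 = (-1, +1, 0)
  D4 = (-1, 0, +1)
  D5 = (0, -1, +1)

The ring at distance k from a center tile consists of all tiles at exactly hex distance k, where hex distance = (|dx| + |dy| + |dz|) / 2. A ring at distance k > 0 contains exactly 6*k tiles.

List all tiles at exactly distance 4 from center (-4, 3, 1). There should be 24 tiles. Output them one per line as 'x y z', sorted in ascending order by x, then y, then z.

Walk ring at distance 4 from (-4, 3, 1):
Start at center + D4*4 = (-8, 3, 5)
  hex 0: (-8, 3, 5)
  hex 1: (-7, 2, 5)
  hex 2: (-6, 1, 5)
  hex 3: (-5, 0, 5)
  hex 4: (-4, -1, 5)
  hex 5: (-3, -1, 4)
  hex 6: (-2, -1, 3)
  hex 7: (-1, -1, 2)
  hex 8: (0, -1, 1)
  hex 9: (0, 0, 0)
  hex 10: (0, 1, -1)
  hex 11: (0, 2, -2)
  hex 12: (0, 3, -3)
  hex 13: (-1, 4, -3)
  hex 14: (-2, 5, -3)
  hex 15: (-3, 6, -3)
  hex 16: (-4, 7, -3)
  hex 17: (-5, 7, -2)
  hex 18: (-6, 7, -1)
  hex 19: (-7, 7, 0)
  hex 20: (-8, 7, 1)
  hex 21: (-8, 6, 2)
  hex 22: (-8, 5, 3)
  hex 23: (-8, 4, 4)
Sorted: 24 hexes.

Answer: -8 3 5
-8 4 4
-8 5 3
-8 6 2
-8 7 1
-7 2 5
-7 7 0
-6 1 5
-6 7 -1
-5 0 5
-5 7 -2
-4 -1 5
-4 7 -3
-3 -1 4
-3 6 -3
-2 -1 3
-2 5 -3
-1 -1 2
-1 4 -3
0 -1 1
0 0 0
0 1 -1
0 2 -2
0 3 -3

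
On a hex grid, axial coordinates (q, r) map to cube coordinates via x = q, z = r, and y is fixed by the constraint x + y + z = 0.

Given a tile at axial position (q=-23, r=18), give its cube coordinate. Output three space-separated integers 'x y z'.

x = q = -23
z = r = 18
y = -x - z = -(-23) - (18) = 5

Answer: -23 5 18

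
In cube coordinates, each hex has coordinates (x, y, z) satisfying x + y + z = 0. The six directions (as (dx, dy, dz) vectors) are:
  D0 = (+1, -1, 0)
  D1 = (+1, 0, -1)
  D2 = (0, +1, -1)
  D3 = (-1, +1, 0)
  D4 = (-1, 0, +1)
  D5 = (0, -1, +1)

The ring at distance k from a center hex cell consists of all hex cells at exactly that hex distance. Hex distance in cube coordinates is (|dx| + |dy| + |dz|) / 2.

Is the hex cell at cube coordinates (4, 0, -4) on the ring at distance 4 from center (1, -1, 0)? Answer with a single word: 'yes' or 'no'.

|px - cx| = |4 - 1| = 3
|py - cy| = |0 - (-1)| = 1
|pz - cz| = |-4 - 0| = 4
distance = (3+1+4)/2 = 8/2 = 4
radius = 4; distance == radius -> yes

Answer: yes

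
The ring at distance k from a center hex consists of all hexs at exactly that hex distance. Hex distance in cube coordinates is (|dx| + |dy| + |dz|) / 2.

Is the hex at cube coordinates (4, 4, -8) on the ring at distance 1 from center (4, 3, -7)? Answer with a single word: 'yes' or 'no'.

Answer: yes

Derivation:
|px - cx| = |4 - 4| = 0
|py - cy| = |4 - 3| = 1
|pz - cz| = |-8 - (-7)| = 1
distance = (0+1+1)/2 = 2/2 = 1
radius = 1; distance == radius -> yes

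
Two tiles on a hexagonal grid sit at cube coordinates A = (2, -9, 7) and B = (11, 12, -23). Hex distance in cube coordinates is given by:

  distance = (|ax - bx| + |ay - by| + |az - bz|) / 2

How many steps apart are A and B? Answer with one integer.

Answer: 30

Derivation:
|ax - bx| = |2 - 11| = 9
|ay - by| = |-9 - 12| = 21
|az - bz| = |7 - (-23)| = 30
distance = (9 + 21 + 30) / 2 = 60 / 2 = 30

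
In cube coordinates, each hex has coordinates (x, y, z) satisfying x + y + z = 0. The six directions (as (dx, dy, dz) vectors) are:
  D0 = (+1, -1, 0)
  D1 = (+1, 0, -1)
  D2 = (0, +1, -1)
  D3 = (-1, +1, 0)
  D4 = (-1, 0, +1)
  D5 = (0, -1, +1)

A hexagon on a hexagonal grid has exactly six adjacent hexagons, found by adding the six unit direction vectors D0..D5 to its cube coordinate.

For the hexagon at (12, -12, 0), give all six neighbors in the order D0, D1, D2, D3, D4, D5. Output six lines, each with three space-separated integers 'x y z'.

Answer: 13 -13 0
13 -12 -1
12 -11 -1
11 -11 0
11 -12 1
12 -13 1

Derivation:
Center: (12, -12, 0). Add each direction:
  D0: (12, -12, 0) + (1, -1, 0) = (13, -13, 0)
  D1: (12, -12, 0) + (1, 0, -1) = (13, -12, -1)
  D2: (12, -12, 0) + (0, 1, -1) = (12, -11, -1)
  D3: (12, -12, 0) + (-1, 1, 0) = (11, -11, 0)
  D4: (12, -12, 0) + (-1, 0, 1) = (11, -12, 1)
  D5: (12, -12, 0) + (0, -1, 1) = (12, -13, 1)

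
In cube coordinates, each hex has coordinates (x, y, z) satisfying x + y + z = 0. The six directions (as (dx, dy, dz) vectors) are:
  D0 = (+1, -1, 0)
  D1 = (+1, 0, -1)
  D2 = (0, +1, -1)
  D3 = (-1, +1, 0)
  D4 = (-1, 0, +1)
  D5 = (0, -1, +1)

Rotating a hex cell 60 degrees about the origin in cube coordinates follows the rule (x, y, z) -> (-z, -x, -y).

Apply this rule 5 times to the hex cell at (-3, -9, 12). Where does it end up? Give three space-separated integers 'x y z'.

Start: (-3, -9, 12)
Step 1: (-3, -9, 12) -> (-(12), -(-3), -(-9)) = (-12, 3, 9)
Step 2: (-12, 3, 9) -> (-(9), -(-12), -(3)) = (-9, 12, -3)
Step 3: (-9, 12, -3) -> (-(-3), -(-9), -(12)) = (3, 9, -12)
Step 4: (3, 9, -12) -> (-(-12), -(3), -(9)) = (12, -3, -9)
Step 5: (12, -3, -9) -> (-(-9), -(12), -(-3)) = (9, -12, 3)

Answer: 9 -12 3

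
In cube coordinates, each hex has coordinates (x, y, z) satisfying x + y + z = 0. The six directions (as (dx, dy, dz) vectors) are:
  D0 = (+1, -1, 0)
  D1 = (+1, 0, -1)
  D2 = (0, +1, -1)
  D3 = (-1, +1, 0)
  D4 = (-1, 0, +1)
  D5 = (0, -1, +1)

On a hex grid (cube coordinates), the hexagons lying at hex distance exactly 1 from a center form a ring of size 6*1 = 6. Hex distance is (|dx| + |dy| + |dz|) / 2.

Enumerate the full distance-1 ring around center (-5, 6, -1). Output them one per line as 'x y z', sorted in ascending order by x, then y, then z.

Walk ring at distance 1 from (-5, 6, -1):
Start at center + D4*1 = (-6, 6, 0)
  hex 0: (-6, 6, 0)
  hex 1: (-5, 5, 0)
  hex 2: (-4, 5, -1)
  hex 3: (-4, 6, -2)
  hex 4: (-5, 7, -2)
  hex 5: (-6, 7, -1)
Sorted: 6 hexes.

Answer: -6 6 0
-6 7 -1
-5 5 0
-5 7 -2
-4 5 -1
-4 6 -2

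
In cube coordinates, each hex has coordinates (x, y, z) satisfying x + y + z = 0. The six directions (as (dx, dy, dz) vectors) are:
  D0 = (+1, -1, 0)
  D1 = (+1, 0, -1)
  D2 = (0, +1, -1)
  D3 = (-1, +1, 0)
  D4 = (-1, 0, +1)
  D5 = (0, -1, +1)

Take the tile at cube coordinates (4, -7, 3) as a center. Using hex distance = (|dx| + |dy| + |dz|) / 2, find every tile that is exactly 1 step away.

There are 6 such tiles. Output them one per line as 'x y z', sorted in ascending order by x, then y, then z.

Answer: 3 -7 4
3 -6 3
4 -8 4
4 -6 2
5 -8 3
5 -7 2

Derivation:
Walk ring at distance 1 from (4, -7, 3):
Start at center + D4*1 = (3, -7, 4)
  hex 0: (3, -7, 4)
  hex 1: (4, -8, 4)
  hex 2: (5, -8, 3)
  hex 3: (5, -7, 2)
  hex 4: (4, -6, 2)
  hex 5: (3, -6, 3)
Sorted: 6 hexes.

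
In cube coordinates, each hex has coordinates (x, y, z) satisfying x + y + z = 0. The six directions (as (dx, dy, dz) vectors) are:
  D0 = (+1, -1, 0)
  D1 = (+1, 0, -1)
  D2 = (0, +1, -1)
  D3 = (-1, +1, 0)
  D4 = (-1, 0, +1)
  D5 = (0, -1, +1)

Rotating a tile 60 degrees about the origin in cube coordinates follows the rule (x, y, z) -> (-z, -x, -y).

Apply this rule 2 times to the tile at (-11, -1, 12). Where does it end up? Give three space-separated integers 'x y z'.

Answer: -1 12 -11

Derivation:
Start: (-11, -1, 12)
Step 1: (-11, -1, 12) -> (-(12), -(-11), -(-1)) = (-12, 11, 1)
Step 2: (-12, 11, 1) -> (-(1), -(-12), -(11)) = (-1, 12, -11)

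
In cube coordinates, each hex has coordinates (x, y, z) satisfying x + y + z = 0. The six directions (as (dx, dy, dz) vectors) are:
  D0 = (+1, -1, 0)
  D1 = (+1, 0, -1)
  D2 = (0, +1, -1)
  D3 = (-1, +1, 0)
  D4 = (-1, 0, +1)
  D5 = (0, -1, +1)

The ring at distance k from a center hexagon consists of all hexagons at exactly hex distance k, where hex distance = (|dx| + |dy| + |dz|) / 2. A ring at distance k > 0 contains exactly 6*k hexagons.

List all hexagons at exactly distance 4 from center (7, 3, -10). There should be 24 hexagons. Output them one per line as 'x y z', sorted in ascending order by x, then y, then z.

Walk ring at distance 4 from (7, 3, -10):
Start at center + D4*4 = (3, 3, -6)
  hex 0: (3, 3, -6)
  hex 1: (4, 2, -6)
  hex 2: (5, 1, -6)
  hex 3: (6, 0, -6)
  hex 4: (7, -1, -6)
  hex 5: (8, -1, -7)
  hex 6: (9, -1, -8)
  hex 7: (10, -1, -9)
  hex 8: (11, -1, -10)
  hex 9: (11, 0, -11)
  hex 10: (11, 1, -12)
  hex 11: (11, 2, -13)
  hex 12: (11, 3, -14)
  hex 13: (10, 4, -14)
  hex 14: (9, 5, -14)
  hex 15: (8, 6, -14)
  hex 16: (7, 7, -14)
  hex 17: (6, 7, -13)
  hex 18: (5, 7, -12)
  hex 19: (4, 7, -11)
  hex 20: (3, 7, -10)
  hex 21: (3, 6, -9)
  hex 22: (3, 5, -8)
  hex 23: (3, 4, -7)
Sorted: 24 hexes.

Answer: 3 3 -6
3 4 -7
3 5 -8
3 6 -9
3 7 -10
4 2 -6
4 7 -11
5 1 -6
5 7 -12
6 0 -6
6 7 -13
7 -1 -6
7 7 -14
8 -1 -7
8 6 -14
9 -1 -8
9 5 -14
10 -1 -9
10 4 -14
11 -1 -10
11 0 -11
11 1 -12
11 2 -13
11 3 -14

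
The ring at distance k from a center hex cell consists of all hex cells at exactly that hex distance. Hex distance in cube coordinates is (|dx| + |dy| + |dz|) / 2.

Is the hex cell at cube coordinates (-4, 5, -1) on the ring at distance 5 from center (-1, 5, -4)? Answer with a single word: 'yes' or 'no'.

|px - cx| = |-4 - (-1)| = 3
|py - cy| = |5 - 5| = 0
|pz - cz| = |-1 - (-4)| = 3
distance = (3+0+3)/2 = 6/2 = 3
radius = 5; distance != radius -> no

Answer: no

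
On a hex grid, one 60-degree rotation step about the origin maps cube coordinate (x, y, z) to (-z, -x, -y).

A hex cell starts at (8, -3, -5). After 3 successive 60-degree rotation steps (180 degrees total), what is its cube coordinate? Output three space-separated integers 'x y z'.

Answer: -8 3 5

Derivation:
Start: (8, -3, -5)
Step 1: (8, -3, -5) -> (-(-5), -(8), -(-3)) = (5, -8, 3)
Step 2: (5, -8, 3) -> (-(3), -(5), -(-8)) = (-3, -5, 8)
Step 3: (-3, -5, 8) -> (-(8), -(-3), -(-5)) = (-8, 3, 5)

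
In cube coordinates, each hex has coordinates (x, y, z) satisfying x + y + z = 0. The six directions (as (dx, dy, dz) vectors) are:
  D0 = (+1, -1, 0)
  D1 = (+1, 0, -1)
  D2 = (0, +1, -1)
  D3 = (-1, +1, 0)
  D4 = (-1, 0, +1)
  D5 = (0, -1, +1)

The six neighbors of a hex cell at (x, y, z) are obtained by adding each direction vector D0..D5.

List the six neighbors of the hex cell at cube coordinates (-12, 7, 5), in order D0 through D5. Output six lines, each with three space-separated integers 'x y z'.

Answer: -11 6 5
-11 7 4
-12 8 4
-13 8 5
-13 7 6
-12 6 6

Derivation:
Center: (-12, 7, 5). Add each direction:
  D0: (-12, 7, 5) + (1, -1, 0) = (-11, 6, 5)
  D1: (-12, 7, 5) + (1, 0, -1) = (-11, 7, 4)
  D2: (-12, 7, 5) + (0, 1, -1) = (-12, 8, 4)
  D3: (-12, 7, 5) + (-1, 1, 0) = (-13, 8, 5)
  D4: (-12, 7, 5) + (-1, 0, 1) = (-13, 7, 6)
  D5: (-12, 7, 5) + (0, -1, 1) = (-12, 6, 6)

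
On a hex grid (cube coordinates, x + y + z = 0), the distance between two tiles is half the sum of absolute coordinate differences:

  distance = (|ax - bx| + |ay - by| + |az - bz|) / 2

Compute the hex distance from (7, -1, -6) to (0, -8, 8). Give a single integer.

|ax - bx| = |7 - 0| = 7
|ay - by| = |-1 - (-8)| = 7
|az - bz| = |-6 - 8| = 14
distance = (7 + 7 + 14) / 2 = 28 / 2 = 14

Answer: 14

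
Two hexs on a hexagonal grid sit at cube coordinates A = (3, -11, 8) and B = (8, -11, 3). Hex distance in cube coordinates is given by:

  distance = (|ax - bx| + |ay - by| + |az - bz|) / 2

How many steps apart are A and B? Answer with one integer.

Answer: 5

Derivation:
|ax - bx| = |3 - 8| = 5
|ay - by| = |-11 - (-11)| = 0
|az - bz| = |8 - 3| = 5
distance = (5 + 0 + 5) / 2 = 10 / 2 = 5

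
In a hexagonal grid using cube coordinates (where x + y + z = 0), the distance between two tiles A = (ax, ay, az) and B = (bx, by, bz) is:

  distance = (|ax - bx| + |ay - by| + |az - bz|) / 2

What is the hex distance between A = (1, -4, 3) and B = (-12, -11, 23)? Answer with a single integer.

Answer: 20

Derivation:
|ax - bx| = |1 - (-12)| = 13
|ay - by| = |-4 - (-11)| = 7
|az - bz| = |3 - 23| = 20
distance = (13 + 7 + 20) / 2 = 40 / 2 = 20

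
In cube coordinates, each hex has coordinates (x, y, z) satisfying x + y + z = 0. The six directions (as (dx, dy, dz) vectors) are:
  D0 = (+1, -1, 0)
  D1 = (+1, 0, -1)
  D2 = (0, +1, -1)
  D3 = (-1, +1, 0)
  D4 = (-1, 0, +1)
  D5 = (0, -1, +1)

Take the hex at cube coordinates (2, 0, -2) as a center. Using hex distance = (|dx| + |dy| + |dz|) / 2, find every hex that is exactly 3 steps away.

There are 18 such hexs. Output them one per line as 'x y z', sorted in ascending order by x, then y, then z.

Answer: -1 0 1
-1 1 0
-1 2 -1
-1 3 -2
0 -1 1
0 3 -3
1 -2 1
1 3 -4
2 -3 1
2 3 -5
3 -3 0
3 2 -5
4 -3 -1
4 1 -5
5 -3 -2
5 -2 -3
5 -1 -4
5 0 -5

Derivation:
Walk ring at distance 3 from (2, 0, -2):
Start at center + D4*3 = (-1, 0, 1)
  hex 0: (-1, 0, 1)
  hex 1: (0, -1, 1)
  hex 2: (1, -2, 1)
  hex 3: (2, -3, 1)
  hex 4: (3, -3, 0)
  hex 5: (4, -3, -1)
  hex 6: (5, -3, -2)
  hex 7: (5, -2, -3)
  hex 8: (5, -1, -4)
  hex 9: (5, 0, -5)
  hex 10: (4, 1, -5)
  hex 11: (3, 2, -5)
  hex 12: (2, 3, -5)
  hex 13: (1, 3, -4)
  hex 14: (0, 3, -3)
  hex 15: (-1, 3, -2)
  hex 16: (-1, 2, -1)
  hex 17: (-1, 1, 0)
Sorted: 18 hexes.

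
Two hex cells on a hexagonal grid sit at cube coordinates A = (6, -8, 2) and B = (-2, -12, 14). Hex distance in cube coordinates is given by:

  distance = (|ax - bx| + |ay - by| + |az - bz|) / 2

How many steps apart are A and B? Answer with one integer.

Answer: 12

Derivation:
|ax - bx| = |6 - (-2)| = 8
|ay - by| = |-8 - (-12)| = 4
|az - bz| = |2 - 14| = 12
distance = (8 + 4 + 12) / 2 = 24 / 2 = 12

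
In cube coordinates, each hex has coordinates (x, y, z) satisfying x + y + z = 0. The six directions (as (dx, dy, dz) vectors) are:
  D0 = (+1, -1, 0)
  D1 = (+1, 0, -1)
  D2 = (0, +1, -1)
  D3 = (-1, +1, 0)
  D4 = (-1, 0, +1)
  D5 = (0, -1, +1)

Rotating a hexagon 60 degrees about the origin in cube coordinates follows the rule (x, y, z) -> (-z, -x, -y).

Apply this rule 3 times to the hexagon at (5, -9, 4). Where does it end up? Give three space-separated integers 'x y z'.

Start: (5, -9, 4)
Step 1: (5, -9, 4) -> (-(4), -(5), -(-9)) = (-4, -5, 9)
Step 2: (-4, -5, 9) -> (-(9), -(-4), -(-5)) = (-9, 4, 5)
Step 3: (-9, 4, 5) -> (-(5), -(-9), -(4)) = (-5, 9, -4)

Answer: -5 9 -4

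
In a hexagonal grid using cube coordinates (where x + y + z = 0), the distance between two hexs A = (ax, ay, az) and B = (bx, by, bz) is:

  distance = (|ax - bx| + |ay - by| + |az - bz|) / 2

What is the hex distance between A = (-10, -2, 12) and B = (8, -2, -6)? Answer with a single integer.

|ax - bx| = |-10 - 8| = 18
|ay - by| = |-2 - (-2)| = 0
|az - bz| = |12 - (-6)| = 18
distance = (18 + 0 + 18) / 2 = 36 / 2 = 18

Answer: 18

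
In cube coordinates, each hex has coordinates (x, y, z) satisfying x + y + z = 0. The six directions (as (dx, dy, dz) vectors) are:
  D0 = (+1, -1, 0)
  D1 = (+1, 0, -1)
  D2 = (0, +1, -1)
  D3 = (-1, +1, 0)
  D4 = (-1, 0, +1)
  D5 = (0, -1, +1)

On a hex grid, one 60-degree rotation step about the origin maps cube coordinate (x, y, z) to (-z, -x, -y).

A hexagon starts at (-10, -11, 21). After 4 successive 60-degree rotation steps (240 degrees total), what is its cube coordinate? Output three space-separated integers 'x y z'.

Answer: 21 -10 -11

Derivation:
Start: (-10, -11, 21)
Step 1: (-10, -11, 21) -> (-(21), -(-10), -(-11)) = (-21, 10, 11)
Step 2: (-21, 10, 11) -> (-(11), -(-21), -(10)) = (-11, 21, -10)
Step 3: (-11, 21, -10) -> (-(-10), -(-11), -(21)) = (10, 11, -21)
Step 4: (10, 11, -21) -> (-(-21), -(10), -(11)) = (21, -10, -11)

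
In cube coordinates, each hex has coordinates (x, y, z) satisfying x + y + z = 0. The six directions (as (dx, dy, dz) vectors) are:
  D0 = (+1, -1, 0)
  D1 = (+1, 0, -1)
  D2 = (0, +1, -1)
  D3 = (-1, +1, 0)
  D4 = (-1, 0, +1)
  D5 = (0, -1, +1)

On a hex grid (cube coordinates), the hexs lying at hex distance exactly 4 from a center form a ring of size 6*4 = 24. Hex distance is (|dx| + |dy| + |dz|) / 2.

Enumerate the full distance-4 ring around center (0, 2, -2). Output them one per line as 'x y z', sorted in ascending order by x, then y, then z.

Answer: -4 2 2
-4 3 1
-4 4 0
-4 5 -1
-4 6 -2
-3 1 2
-3 6 -3
-2 0 2
-2 6 -4
-1 -1 2
-1 6 -5
0 -2 2
0 6 -6
1 -2 1
1 5 -6
2 -2 0
2 4 -6
3 -2 -1
3 3 -6
4 -2 -2
4 -1 -3
4 0 -4
4 1 -5
4 2 -6

Derivation:
Walk ring at distance 4 from (0, 2, -2):
Start at center + D4*4 = (-4, 2, 2)
  hex 0: (-4, 2, 2)
  hex 1: (-3, 1, 2)
  hex 2: (-2, 0, 2)
  hex 3: (-1, -1, 2)
  hex 4: (0, -2, 2)
  hex 5: (1, -2, 1)
  hex 6: (2, -2, 0)
  hex 7: (3, -2, -1)
  hex 8: (4, -2, -2)
  hex 9: (4, -1, -3)
  hex 10: (4, 0, -4)
  hex 11: (4, 1, -5)
  hex 12: (4, 2, -6)
  hex 13: (3, 3, -6)
  hex 14: (2, 4, -6)
  hex 15: (1, 5, -6)
  hex 16: (0, 6, -6)
  hex 17: (-1, 6, -5)
  hex 18: (-2, 6, -4)
  hex 19: (-3, 6, -3)
  hex 20: (-4, 6, -2)
  hex 21: (-4, 5, -1)
  hex 22: (-4, 4, 0)
  hex 23: (-4, 3, 1)
Sorted: 24 hexes.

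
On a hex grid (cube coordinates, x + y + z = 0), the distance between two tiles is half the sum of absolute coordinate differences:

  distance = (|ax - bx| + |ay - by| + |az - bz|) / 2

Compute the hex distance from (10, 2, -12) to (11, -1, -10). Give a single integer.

Answer: 3

Derivation:
|ax - bx| = |10 - 11| = 1
|ay - by| = |2 - (-1)| = 3
|az - bz| = |-12 - (-10)| = 2
distance = (1 + 3 + 2) / 2 = 6 / 2 = 3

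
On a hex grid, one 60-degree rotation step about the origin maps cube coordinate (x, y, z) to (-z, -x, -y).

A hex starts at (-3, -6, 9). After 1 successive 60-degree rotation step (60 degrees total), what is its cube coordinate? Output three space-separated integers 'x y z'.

Start: (-3, -6, 9)
Step 1: (-3, -6, 9) -> (-(9), -(-3), -(-6)) = (-9, 3, 6)

Answer: -9 3 6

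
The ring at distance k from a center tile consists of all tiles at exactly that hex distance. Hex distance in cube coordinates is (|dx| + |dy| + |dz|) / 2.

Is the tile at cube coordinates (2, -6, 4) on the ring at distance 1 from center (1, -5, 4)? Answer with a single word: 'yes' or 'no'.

|px - cx| = |2 - 1| = 1
|py - cy| = |-6 - (-5)| = 1
|pz - cz| = |4 - 4| = 0
distance = (1+1+0)/2 = 2/2 = 1
radius = 1; distance == radius -> yes

Answer: yes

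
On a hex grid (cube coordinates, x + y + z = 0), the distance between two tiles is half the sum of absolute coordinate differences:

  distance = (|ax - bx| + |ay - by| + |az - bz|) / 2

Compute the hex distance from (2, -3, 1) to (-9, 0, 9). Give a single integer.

|ax - bx| = |2 - (-9)| = 11
|ay - by| = |-3 - 0| = 3
|az - bz| = |1 - 9| = 8
distance = (11 + 3 + 8) / 2 = 22 / 2 = 11

Answer: 11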